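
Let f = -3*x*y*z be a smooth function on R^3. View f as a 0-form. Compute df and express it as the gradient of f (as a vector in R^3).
df = (-3*y*z) dx + (-3*x*z) dy + (-3*x*y) dz; grad f = (-3*y*z, -3*x*z, -3*x*y)

For a 0-form f, d f = (∂f/∂x) dx + (∂f/∂y) dy + (∂f/∂z) dz. The components of the vector representation are exactly the entries of grad f in Cartesian coordinates:
  ∂f/∂x = -3*y*z
  ∂f/∂y = -3*x*z
  ∂f/∂z = -3*x*y.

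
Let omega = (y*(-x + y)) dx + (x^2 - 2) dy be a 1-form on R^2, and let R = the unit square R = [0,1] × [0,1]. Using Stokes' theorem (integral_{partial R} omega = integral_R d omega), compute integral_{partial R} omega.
integral_(partial R) omega = 1/2

Stokes: integral_partial_R omega = integral_R d omega with d omega = (∂Q/∂x - ∂P/∂y) dx ∧ dy.
  ∂Q/∂x = 2*x
  ∂P/∂y = -x + 2*y
  integrand = ∂Q/∂x - ∂P/∂y = 3*x - 2*y.
Integrating over R: integral_0^1 integral_0^1 (3*x - 2*y) dx dy = 1/2.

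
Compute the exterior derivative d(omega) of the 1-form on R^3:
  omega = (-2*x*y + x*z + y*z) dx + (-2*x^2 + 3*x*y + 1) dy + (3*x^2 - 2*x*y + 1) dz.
d(omega) = (-2*x + 3*y - z) dx ∧ dy + (5*x - 3*y) dx ∧ dz + (-2*x) dy ∧ dz

For a 1-form omega = sum_i f_i dx_i, the exterior derivative is
  d(omega) = sum_{i < j} (∂f_j/∂x_i - ∂f_i/∂x_j) dx_i ∧ dx_j.
  coefficient of dx ∧ dy: ∂f_2/∂x - ∂f_1/∂y = ∂(-2*x^2 + 3*x*y + 1)/∂x - ∂(-2*x*y + x*z + y*z)/∂y = -2*x + 3*y - z
  coefficient of dx ∧ dz: ∂f_3/∂x - ∂f_1/∂z = ∂(3*x^2 - 2*x*y + 1)/∂x - ∂(-2*x*y + x*z + y*z)/∂z = 5*x - 3*y
  coefficient of dy ∧ dz: ∂f_3/∂y - ∂f_2/∂z = ∂(3*x^2 - 2*x*y + 1)/∂y - ∂(-2*x^2 + 3*x*y + 1)/∂z = -2*x
Assembling: d(omega) = (-2*x + 3*y - z) dx ∧ dy + (5*x - 3*y) dx ∧ dz + (-2*x) dy ∧ dz.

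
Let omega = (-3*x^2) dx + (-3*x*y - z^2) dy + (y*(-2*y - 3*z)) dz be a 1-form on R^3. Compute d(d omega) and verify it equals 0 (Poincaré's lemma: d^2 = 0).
d(d omega) = 0

Step 1: d omega = sum_{i<j} (∂f_j/∂x_i - ∂f_i/∂x_j) dx_i ∧ dx_j:
  coeff of dx ∧ dy: -3*y
  coeff of dx ∧ dz: 0
  coeff of dy ∧ dz: -4*y - z
Step 2: Apply d again to each 2-form coefficient. The only possible 3-form in R^3 is dx ∧ dy ∧ dz, with coefficient
  ∂(coeff of dy∧dz)/∂x - ∂(coeff of dx∧dz)/∂y + ∂(coeff of dx∧dy)/∂z
  = ∂/∂x (-4*y - z) - ∂/∂y (0) + ∂/∂z (-3*y).
Each of these terms simplifies to sums of mixed partials that cancel in pairs. The result is 0 (by equality of mixed partials for smooth functions — Schwarz / Clairaut).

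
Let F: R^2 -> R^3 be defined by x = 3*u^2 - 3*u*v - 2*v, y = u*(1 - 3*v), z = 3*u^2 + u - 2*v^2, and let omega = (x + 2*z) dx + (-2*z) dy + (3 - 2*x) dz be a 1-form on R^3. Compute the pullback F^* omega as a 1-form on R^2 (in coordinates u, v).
F^* omega = (18*u^3 + 9*u^2*v - 15*u*v^2 + 18*u*v + 16*u + 10*v^2 + 4*v + 3) du + (-9*u^3 + 33*u^2*v - 18*u^2 - 24*u*v^2 + 12*u*v - 4*u - 8*v^2 - 8*v) dv

Using F^*(f dg) = (f ∘ F) d(g ∘ F), substitute each coordinate x_i by F_i(u, v) in f_i, and replace dx_i by d F_i = (∂F_i/∂u) du + (∂F_i/∂v) dv.
  For the x component: f_1(F) = 9*u^2 - 3*u*v + 2*u - 4*v^2 - 2*v; d F_1 = (6*u - 3*v) du + (-3*u - 2) dv
  For the y component: f_2(F) = -6*u^2 - 2*u + 4*v^2; d F_2 = (1 - 3*v) du + (-3*u) dv
  For the z component: f_3(F) = -6*u^2 + 6*u*v + 4*v + 3; d F_3 = (6*u + 1) du + (-4*v) dv
Combining and collecting du, dv coefficients:
  coeff of du: 18*u^3 + 9*u^2*v - 15*u*v^2 + 18*u*v + 16*u + 10*v^2 + 4*v + 3
  coeff of dv: -9*u^3 + 33*u^2*v - 18*u^2 - 24*u*v^2 + 12*u*v - 4*u - 8*v^2 - 8*v
F^* omega = (18*u^3 + 9*u^2*v - 15*u*v^2 + 18*u*v + 16*u + 10*v^2 + 4*v + 3) du + (-9*u^3 + 33*u^2*v - 18*u^2 - 24*u*v^2 + 12*u*v - 4*u - 8*v^2 - 8*v) dv.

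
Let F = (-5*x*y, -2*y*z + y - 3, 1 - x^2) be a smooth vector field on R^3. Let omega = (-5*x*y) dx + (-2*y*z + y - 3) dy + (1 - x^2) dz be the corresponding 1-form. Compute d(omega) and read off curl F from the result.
d(omega) = (2*y) dy ∧ dz + (2*x) dz ∧ dx + (5*x) dx ∧ dy; curl F = (2*y, 2*x, 5*x)

d omega = sum_{i<j} (∂f_j/∂x_i - ∂f_i/∂x_j) dx_i ∧ dx_j. Under the identification (dy ∧ dz, dz ∧ dx, dx ∧ dy) ↔ (e_x, e_y, e_z), the coefficients are exactly the components of curl F. Compute:
  ∂R/∂y - ∂Q/∂z = (0) - (-2*y) = 2*y
  ∂P/∂z - ∂R/∂x = (0) - (-2*x) = 2*x
  ∂Q/∂x - ∂P/∂y = (0) - (-5*x) = 5*x.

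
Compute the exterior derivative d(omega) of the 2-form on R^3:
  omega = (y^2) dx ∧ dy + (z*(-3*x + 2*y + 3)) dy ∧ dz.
d(omega) = (-3*z) dx ∧ dy ∧ dz

For a 2-form omega = sum_{i<j} g_{ij} dx_i ∧ dx_j, the exterior derivative is
  d(omega) = sum_{i<j} d(g_{ij}) ∧ dx_i ∧ dx_j = sum_{i<j, k} (∂g_{ij}/∂x_k) dx_k ∧ dx_i ∧ dx_j.
Expand each term, using dx_k ∧ dx_i ∧ dx_j = sgn(permutation) dx_{(a)} ∧ dx_{(b)} ∧ dx_{(c)} with (a < b < c) sorted:
  d(z*(-3*x + 2*y + 3)) includes (∂/∂x)(z*(-3*x + 2*y + 3)) dx = (-3*z) dx, which multiplied by dy ∧ dz gives (-3*z) dx ∧ dy ∧ dz
Collecting like 3-forms: d(omega) = (-3*z) dx ∧ dy ∧ dz.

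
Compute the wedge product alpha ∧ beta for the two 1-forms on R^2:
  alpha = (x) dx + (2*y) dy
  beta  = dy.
alpha ∧ beta = (x) dx ∧ dy

Distribute the wedge, using dx_i ∧ dx_j = -dx_j ∧ dx_i and dx_i ∧ dx_i = 0. For each pair (i, j) with i < j, the coefficient of dx_i ∧ dx_j in alpha ∧ beta is (alpha_i * beta_j - alpha_j * beta_i). Collecting: alpha ∧ beta = (x) dx ∧ dy.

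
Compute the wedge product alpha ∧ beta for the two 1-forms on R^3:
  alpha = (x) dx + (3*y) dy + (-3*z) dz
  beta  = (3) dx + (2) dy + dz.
alpha ∧ beta = (2*x - 9*y) dx ∧ dy + (x + 9*z) dx ∧ dz + (3*y + 6*z) dy ∧ dz

Distribute the wedge, using dx_i ∧ dx_j = -dx_j ∧ dx_i and dx_i ∧ dx_i = 0. For each pair (i, j) with i < j, the coefficient of dx_i ∧ dx_j in alpha ∧ beta is (alpha_i * beta_j - alpha_j * beta_i). Collecting: alpha ∧ beta = (2*x - 9*y) dx ∧ dy + (x + 9*z) dx ∧ dz + (3*y + 6*z) dy ∧ dz.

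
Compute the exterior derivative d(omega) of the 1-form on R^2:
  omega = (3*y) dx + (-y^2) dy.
d(omega) = (-3) dx ∧ dy

For a 1-form omega = sum_i f_i dx_i, the exterior derivative is
  d(omega) = sum_{i < j} (∂f_j/∂x_i - ∂f_i/∂x_j) dx_i ∧ dx_j.
  coefficient of dx ∧ dy: ∂f_2/∂x - ∂f_1/∂y = ∂(-y^2)/∂x - ∂(3*y)/∂y = -3
Assembling: d(omega) = (-3) dx ∧ dy.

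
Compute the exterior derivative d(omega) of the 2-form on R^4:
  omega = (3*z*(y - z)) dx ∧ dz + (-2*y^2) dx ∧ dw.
d(omega) = (-3*z) dx ∧ dy ∧ dz + (4*y) dx ∧ dy ∧ dw

For a 2-form omega = sum_{i<j} g_{ij} dx_i ∧ dx_j, the exterior derivative is
  d(omega) = sum_{i<j} d(g_{ij}) ∧ dx_i ∧ dx_j = sum_{i<j, k} (∂g_{ij}/∂x_k) dx_k ∧ dx_i ∧ dx_j.
Expand each term, using dx_k ∧ dx_i ∧ dx_j = sgn(permutation) dx_{(a)} ∧ dx_{(b)} ∧ dx_{(c)} with (a < b < c) sorted:
  d(3*z*(y - z)) includes (∂/∂y)(3*z*(y - z)) dy = (3*z) dy, which multiplied by dx ∧ dz gives (-3*z) dx ∧ dy ∧ dz
  d(-2*y^2) includes (∂/∂y)(-2*y^2) dy = (-4*y) dy, which multiplied by dx ∧ dw gives (4*y) dx ∧ dy ∧ dw
Collecting like 3-forms: d(omega) = (-3*z) dx ∧ dy ∧ dz + (4*y) dx ∧ dy ∧ dw.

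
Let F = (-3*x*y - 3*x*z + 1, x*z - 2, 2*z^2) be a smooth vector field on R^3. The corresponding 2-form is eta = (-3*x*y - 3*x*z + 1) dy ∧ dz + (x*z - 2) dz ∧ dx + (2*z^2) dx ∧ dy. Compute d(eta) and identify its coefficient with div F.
d(eta) = (-3*y + z) dx ∧ dy ∧ dz; div F = -3*y + z

For a 2-form in R^3 of the form above, applying d gives a 3-form with coefficient ∂P/∂x + ∂Q/∂y + ∂R/∂z:
  ∂P/∂x = -3*y - 3*z
  ∂Q/∂y = 0
  ∂R/∂z = 4*z
Sum = -3*y + z, which is exactly div F.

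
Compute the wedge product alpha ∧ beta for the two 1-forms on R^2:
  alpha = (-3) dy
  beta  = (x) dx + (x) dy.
alpha ∧ beta = (3*x) dx ∧ dy

Distribute the wedge, using dx_i ∧ dx_j = -dx_j ∧ dx_i and dx_i ∧ dx_i = 0. For each pair (i, j) with i < j, the coefficient of dx_i ∧ dx_j in alpha ∧ beta is (alpha_i * beta_j - alpha_j * beta_i). Collecting: alpha ∧ beta = (3*x) dx ∧ dy.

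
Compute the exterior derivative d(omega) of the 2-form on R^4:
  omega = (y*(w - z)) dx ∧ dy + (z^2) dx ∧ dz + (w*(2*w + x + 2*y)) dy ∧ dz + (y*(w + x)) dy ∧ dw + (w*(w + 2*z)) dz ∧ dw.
d(omega) = (w - y) dx ∧ dy ∧ dz + (2*y) dx ∧ dy ∧ dw + (4*w + x + 2*y) dy ∧ dz ∧ dw

For a 2-form omega = sum_{i<j} g_{ij} dx_i ∧ dx_j, the exterior derivative is
  d(omega) = sum_{i<j} d(g_{ij}) ∧ dx_i ∧ dx_j = sum_{i<j, k} (∂g_{ij}/∂x_k) dx_k ∧ dx_i ∧ dx_j.
Expand each term, using dx_k ∧ dx_i ∧ dx_j = sgn(permutation) dx_{(a)} ∧ dx_{(b)} ∧ dx_{(c)} with (a < b < c) sorted:
  d(y*(w - z)) includes (∂/∂z)(y*(w - z)) dz = (-y) dz, which multiplied by dx ∧ dy gives (-y) dx ∧ dy ∧ dz
  d(y*(w - z)) includes (∂/∂w)(y*(w - z)) dw = (y) dw, which multiplied by dx ∧ dy gives (y) dx ∧ dy ∧ dw
  d(w*(2*w + x + 2*y)) includes (∂/∂x)(w*(2*w + x + 2*y)) dx = (w) dx, which multiplied by dy ∧ dz gives (w) dx ∧ dy ∧ dz
  d(w*(2*w + x + 2*y)) includes (∂/∂w)(w*(2*w + x + 2*y)) dw = (4*w + x + 2*y) dw, which multiplied by dy ∧ dz gives (4*w + x + 2*y) dy ∧ dz ∧ dw
  d(y*(w + x)) includes (∂/∂x)(y*(w + x)) dx = (y) dx, which multiplied by dy ∧ dw gives (y) dx ∧ dy ∧ dw
Collecting like 3-forms: d(omega) = (w - y) dx ∧ dy ∧ dz + (2*y) dx ∧ dy ∧ dw + (4*w + x + 2*y) dy ∧ dz ∧ dw.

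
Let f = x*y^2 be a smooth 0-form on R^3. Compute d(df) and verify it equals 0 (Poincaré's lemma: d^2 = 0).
d(df) = 0

Step 1: df = sum_i (∂f/∂x_i) dx_i = (y^2) dx + (2*x*y) dy + (0) dz.
Step 2: Apply d again. Using the 1-form formula, the coefficient of dx ∧ dy in d(df) is ∂^2 f/∂x ∂y - ∂^2 f/∂y ∂x = (2*y) - (2*y) = 0 (equality of mixed partials for smooth f).
Similarly for dx ∧ dz and dy ∧ dz — all coefficients vanish. So d(df) = 0.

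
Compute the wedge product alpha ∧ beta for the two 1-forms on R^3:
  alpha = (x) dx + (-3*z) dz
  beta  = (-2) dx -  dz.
alpha ∧ beta = (-x - 6*z) dx ∧ dz

Distribute the wedge, using dx_i ∧ dx_j = -dx_j ∧ dx_i and dx_i ∧ dx_i = 0. For each pair (i, j) with i < j, the coefficient of dx_i ∧ dx_j in alpha ∧ beta is (alpha_i * beta_j - alpha_j * beta_i). Collecting: alpha ∧ beta = (-x - 6*z) dx ∧ dz.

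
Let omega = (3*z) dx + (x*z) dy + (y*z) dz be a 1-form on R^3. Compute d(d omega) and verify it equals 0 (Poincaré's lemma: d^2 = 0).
d(d omega) = 0

Step 1: d omega = sum_{i<j} (∂f_j/∂x_i - ∂f_i/∂x_j) dx_i ∧ dx_j:
  coeff of dx ∧ dy: z
  coeff of dx ∧ dz: -3
  coeff of dy ∧ dz: -x + z
Step 2: Apply d again to each 2-form coefficient. The only possible 3-form in R^3 is dx ∧ dy ∧ dz, with coefficient
  ∂(coeff of dy∧dz)/∂x - ∂(coeff of dx∧dz)/∂y + ∂(coeff of dx∧dy)/∂z
  = ∂/∂x (-x + z) - ∂/∂y (-3) + ∂/∂z (z).
Each of these terms simplifies to sums of mixed partials that cancel in pairs. The result is 0 (by equality of mixed partials for smooth functions — Schwarz / Clairaut).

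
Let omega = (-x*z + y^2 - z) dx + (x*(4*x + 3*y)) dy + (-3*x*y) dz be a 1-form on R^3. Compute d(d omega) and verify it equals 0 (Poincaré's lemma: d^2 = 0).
d(d omega) = 0

Step 1: d omega = sum_{i<j} (∂f_j/∂x_i - ∂f_i/∂x_j) dx_i ∧ dx_j:
  coeff of dx ∧ dy: 8*x + y
  coeff of dx ∧ dz: x - 3*y + 1
  coeff of dy ∧ dz: -3*x
Step 2: Apply d again to each 2-form coefficient. The only possible 3-form in R^3 is dx ∧ dy ∧ dz, with coefficient
  ∂(coeff of dy∧dz)/∂x - ∂(coeff of dx∧dz)/∂y + ∂(coeff of dx∧dy)/∂z
  = ∂/∂x (-3*x) - ∂/∂y (x - 3*y + 1) + ∂/∂z (8*x + y).
Each of these terms simplifies to sums of mixed partials that cancel in pairs. The result is 0 (by equality of mixed partials for smooth functions — Schwarz / Clairaut).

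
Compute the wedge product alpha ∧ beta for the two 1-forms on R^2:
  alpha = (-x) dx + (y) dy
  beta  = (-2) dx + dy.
alpha ∧ beta = (-x + 2*y) dx ∧ dy

Distribute the wedge, using dx_i ∧ dx_j = -dx_j ∧ dx_i and dx_i ∧ dx_i = 0. For each pair (i, j) with i < j, the coefficient of dx_i ∧ dx_j in alpha ∧ beta is (alpha_i * beta_j - alpha_j * beta_i). Collecting: alpha ∧ beta = (-x + 2*y) dx ∧ dy.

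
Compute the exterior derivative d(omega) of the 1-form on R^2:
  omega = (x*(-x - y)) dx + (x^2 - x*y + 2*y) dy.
d(omega) = (3*x - y) dx ∧ dy

For a 1-form omega = sum_i f_i dx_i, the exterior derivative is
  d(omega) = sum_{i < j} (∂f_j/∂x_i - ∂f_i/∂x_j) dx_i ∧ dx_j.
  coefficient of dx ∧ dy: ∂f_2/∂x - ∂f_1/∂y = ∂(x^2 - x*y + 2*y)/∂x - ∂(x*(-x - y))/∂y = 3*x - y
Assembling: d(omega) = (3*x - y) dx ∧ dy.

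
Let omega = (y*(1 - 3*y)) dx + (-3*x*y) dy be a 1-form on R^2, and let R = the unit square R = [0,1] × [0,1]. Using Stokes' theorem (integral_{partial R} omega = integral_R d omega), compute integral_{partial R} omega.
integral_(partial R) omega = 1/2

Stokes: integral_partial_R omega = integral_R d omega with d omega = (∂Q/∂x - ∂P/∂y) dx ∧ dy.
  ∂Q/∂x = -3*y
  ∂P/∂y = 1 - 6*y
  integrand = ∂Q/∂x - ∂P/∂y = 3*y - 1.
Integrating over R: integral_0^1 integral_0^1 (3*y - 1) dx dy = 1/2.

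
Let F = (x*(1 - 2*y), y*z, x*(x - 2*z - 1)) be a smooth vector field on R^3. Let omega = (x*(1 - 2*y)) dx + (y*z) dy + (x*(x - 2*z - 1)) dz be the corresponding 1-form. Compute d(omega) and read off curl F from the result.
d(omega) = (-y) dy ∧ dz + (-2*x + 2*z + 1) dz ∧ dx + (2*x) dx ∧ dy; curl F = (-y, -2*x + 2*z + 1, 2*x)

d omega = sum_{i<j} (∂f_j/∂x_i - ∂f_i/∂x_j) dx_i ∧ dx_j. Under the identification (dy ∧ dz, dz ∧ dx, dx ∧ dy) ↔ (e_x, e_y, e_z), the coefficients are exactly the components of curl F. Compute:
  ∂R/∂y - ∂Q/∂z = (0) - (y) = -y
  ∂P/∂z - ∂R/∂x = (0) - (2*x - 2*z - 1) = -2*x + 2*z + 1
  ∂Q/∂x - ∂P/∂y = (0) - (-2*x) = 2*x.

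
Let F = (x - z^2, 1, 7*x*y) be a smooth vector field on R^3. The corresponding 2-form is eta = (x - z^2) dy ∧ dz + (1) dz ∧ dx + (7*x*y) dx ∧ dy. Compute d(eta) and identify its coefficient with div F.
d(eta) = (1) dx ∧ dy ∧ dz; div F = 1

For a 2-form in R^3 of the form above, applying d gives a 3-form with coefficient ∂P/∂x + ∂Q/∂y + ∂R/∂z:
  ∂P/∂x = 1
  ∂Q/∂y = 0
  ∂R/∂z = 0
Sum = 1, which is exactly div F.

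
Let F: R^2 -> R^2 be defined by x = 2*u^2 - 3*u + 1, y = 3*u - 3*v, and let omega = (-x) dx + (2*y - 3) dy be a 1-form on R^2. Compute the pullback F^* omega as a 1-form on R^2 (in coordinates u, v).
F^* omega = (-8*u^3 + 18*u^2 + 5*u - 18*v - 6) du + (-18*u + 18*v + 9) dv

Using F^*(f dg) = (f ∘ F) d(g ∘ F), substitute each coordinate x_i by F_i(u, v) in f_i, and replace dx_i by d F_i = (∂F_i/∂u) du + (∂F_i/∂v) dv.
  For the x component: f_1(F) = -2*u^2 + 3*u - 1; d F_1 = (4*u - 3) du + (0) dv
  For the y component: f_2(F) = 6*u - 6*v - 3; d F_2 = (3) du + (-3) dv
Combining and collecting du, dv coefficients:
  coeff of du: -8*u^3 + 18*u^2 + 5*u - 18*v - 6
  coeff of dv: -18*u + 18*v + 9
F^* omega = (-8*u^3 + 18*u^2 + 5*u - 18*v - 6) du + (-18*u + 18*v + 9) dv.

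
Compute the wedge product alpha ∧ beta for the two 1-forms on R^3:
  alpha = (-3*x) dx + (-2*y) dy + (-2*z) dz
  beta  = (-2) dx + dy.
alpha ∧ beta = (-3*x - 4*y) dx ∧ dy + (-4*z) dx ∧ dz + (2*z) dy ∧ dz

Distribute the wedge, using dx_i ∧ dx_j = -dx_j ∧ dx_i and dx_i ∧ dx_i = 0. For each pair (i, j) with i < j, the coefficient of dx_i ∧ dx_j in alpha ∧ beta is (alpha_i * beta_j - alpha_j * beta_i). Collecting: alpha ∧ beta = (-3*x - 4*y) dx ∧ dy + (-4*z) dx ∧ dz + (2*z) dy ∧ dz.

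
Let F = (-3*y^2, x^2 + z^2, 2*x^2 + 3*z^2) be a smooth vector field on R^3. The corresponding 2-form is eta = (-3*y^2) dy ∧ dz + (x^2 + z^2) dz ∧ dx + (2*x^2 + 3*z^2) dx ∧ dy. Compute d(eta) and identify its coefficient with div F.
d(eta) = (6*z) dx ∧ dy ∧ dz; div F = 6*z

For a 2-form in R^3 of the form above, applying d gives a 3-form with coefficient ∂P/∂x + ∂Q/∂y + ∂R/∂z:
  ∂P/∂x = 0
  ∂Q/∂y = 0
  ∂R/∂z = 6*z
Sum = 6*z, which is exactly div F.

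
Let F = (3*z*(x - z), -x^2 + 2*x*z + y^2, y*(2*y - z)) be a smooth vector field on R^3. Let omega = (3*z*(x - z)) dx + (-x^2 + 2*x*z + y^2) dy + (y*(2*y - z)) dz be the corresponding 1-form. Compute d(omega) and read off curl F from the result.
d(omega) = (-2*x + 4*y - z) dy ∧ dz + (3*x - 6*z) dz ∧ dx + (-2*x + 2*z) dx ∧ dy; curl F = (-2*x + 4*y - z, 3*x - 6*z, -2*x + 2*z)

d omega = sum_{i<j} (∂f_j/∂x_i - ∂f_i/∂x_j) dx_i ∧ dx_j. Under the identification (dy ∧ dz, dz ∧ dx, dx ∧ dy) ↔ (e_x, e_y, e_z), the coefficients are exactly the components of curl F. Compute:
  ∂R/∂y - ∂Q/∂z = (4*y - z) - (2*x) = -2*x + 4*y - z
  ∂P/∂z - ∂R/∂x = (3*x - 6*z) - (0) = 3*x - 6*z
  ∂Q/∂x - ∂P/∂y = (-2*x + 2*z) - (0) = -2*x + 2*z.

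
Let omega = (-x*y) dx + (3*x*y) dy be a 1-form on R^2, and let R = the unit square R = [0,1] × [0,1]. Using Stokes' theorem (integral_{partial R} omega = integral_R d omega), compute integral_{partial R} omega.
integral_(partial R) omega = 2

Stokes: integral_partial_R omega = integral_R d omega with d omega = (∂Q/∂x - ∂P/∂y) dx ∧ dy.
  ∂Q/∂x = 3*y
  ∂P/∂y = -x
  integrand = ∂Q/∂x - ∂P/∂y = x + 3*y.
Integrating over R: integral_0^1 integral_0^1 (x + 3*y) dx dy = 2.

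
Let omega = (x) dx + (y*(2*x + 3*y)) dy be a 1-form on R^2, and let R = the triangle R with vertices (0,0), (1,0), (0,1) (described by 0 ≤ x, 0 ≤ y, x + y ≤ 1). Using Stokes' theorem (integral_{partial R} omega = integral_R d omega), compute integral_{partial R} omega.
integral_(partial R) omega = 1/3

Stokes: integral_partial_R omega = integral_R d omega with d omega = (∂Q/∂x - ∂P/∂y) dx ∧ dy.
  ∂Q/∂x = 2*y
  ∂P/∂y = 0
  integrand = ∂Q/∂x - ∂P/∂y = 2*y.
Integrating over R: integral_0^1 integral_0^{1-x} (2*y) dy dx = 1/3.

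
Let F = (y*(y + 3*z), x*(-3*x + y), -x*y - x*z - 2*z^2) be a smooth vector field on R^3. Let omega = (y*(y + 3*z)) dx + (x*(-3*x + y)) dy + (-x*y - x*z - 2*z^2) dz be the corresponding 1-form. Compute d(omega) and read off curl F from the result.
d(omega) = (-x) dy ∧ dz + (4*y + z) dz ∧ dx + (-6*x - y - 3*z) dx ∧ dy; curl F = (-x, 4*y + z, -6*x - y - 3*z)

d omega = sum_{i<j} (∂f_j/∂x_i - ∂f_i/∂x_j) dx_i ∧ dx_j. Under the identification (dy ∧ dz, dz ∧ dx, dx ∧ dy) ↔ (e_x, e_y, e_z), the coefficients are exactly the components of curl F. Compute:
  ∂R/∂y - ∂Q/∂z = (-x) - (0) = -x
  ∂P/∂z - ∂R/∂x = (3*y) - (-y - z) = 4*y + z
  ∂Q/∂x - ∂P/∂y = (-6*x + y) - (2*y + 3*z) = -6*x - y - 3*z.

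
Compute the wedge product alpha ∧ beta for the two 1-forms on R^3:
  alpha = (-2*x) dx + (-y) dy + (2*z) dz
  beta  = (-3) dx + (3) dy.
alpha ∧ beta = (-6*x - 3*y) dx ∧ dy + (6*z) dx ∧ dz + (-6*z) dy ∧ dz

Distribute the wedge, using dx_i ∧ dx_j = -dx_j ∧ dx_i and dx_i ∧ dx_i = 0. For each pair (i, j) with i < j, the coefficient of dx_i ∧ dx_j in alpha ∧ beta is (alpha_i * beta_j - alpha_j * beta_i). Collecting: alpha ∧ beta = (-6*x - 3*y) dx ∧ dy + (6*z) dx ∧ dz + (-6*z) dy ∧ dz.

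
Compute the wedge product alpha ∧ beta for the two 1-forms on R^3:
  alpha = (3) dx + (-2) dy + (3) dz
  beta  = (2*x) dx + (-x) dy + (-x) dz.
alpha ∧ beta = (x) dx ∧ dy + (-9*x) dx ∧ dz + (5*x) dy ∧ dz

Distribute the wedge, using dx_i ∧ dx_j = -dx_j ∧ dx_i and dx_i ∧ dx_i = 0. For each pair (i, j) with i < j, the coefficient of dx_i ∧ dx_j in alpha ∧ beta is (alpha_i * beta_j - alpha_j * beta_i). Collecting: alpha ∧ beta = (x) dx ∧ dy + (-9*x) dx ∧ dz + (5*x) dy ∧ dz.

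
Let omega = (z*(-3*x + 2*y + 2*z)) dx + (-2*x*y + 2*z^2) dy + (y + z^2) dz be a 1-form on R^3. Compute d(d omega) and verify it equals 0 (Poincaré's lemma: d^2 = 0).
d(d omega) = 0

Step 1: d omega = sum_{i<j} (∂f_j/∂x_i - ∂f_i/∂x_j) dx_i ∧ dx_j:
  coeff of dx ∧ dy: -2*y - 2*z
  coeff of dx ∧ dz: 3*x - 2*y - 4*z
  coeff of dy ∧ dz: 1 - 4*z
Step 2: Apply d again to each 2-form coefficient. The only possible 3-form in R^3 is dx ∧ dy ∧ dz, with coefficient
  ∂(coeff of dy∧dz)/∂x - ∂(coeff of dx∧dz)/∂y + ∂(coeff of dx∧dy)/∂z
  = ∂/∂x (1 - 4*z) - ∂/∂y (3*x - 2*y - 4*z) + ∂/∂z (-2*y - 2*z).
Each of these terms simplifies to sums of mixed partials that cancel in pairs. The result is 0 (by equality of mixed partials for smooth functions — Schwarz / Clairaut).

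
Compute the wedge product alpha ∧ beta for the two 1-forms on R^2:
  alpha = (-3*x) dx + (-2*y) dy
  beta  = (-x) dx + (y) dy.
alpha ∧ beta = (-5*x*y) dx ∧ dy

Distribute the wedge, using dx_i ∧ dx_j = -dx_j ∧ dx_i and dx_i ∧ dx_i = 0. For each pair (i, j) with i < j, the coefficient of dx_i ∧ dx_j in alpha ∧ beta is (alpha_i * beta_j - alpha_j * beta_i). Collecting: alpha ∧ beta = (-5*x*y) dx ∧ dy.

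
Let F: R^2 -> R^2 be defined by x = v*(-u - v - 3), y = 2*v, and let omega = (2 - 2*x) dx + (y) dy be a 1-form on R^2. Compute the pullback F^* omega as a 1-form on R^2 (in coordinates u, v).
F^* omega = (2*v*(-u*v - v^2 - 3*v - 1)) du + (-2*u^2*v - 6*u*v^2 - 12*u*v - 2*u - 4*v^3 - 18*v^2 - 18*v - 6) dv

Using F^*(f dg) = (f ∘ F) d(g ∘ F), substitute each coordinate x_i by F_i(u, v) in f_i, and replace dx_i by d F_i = (∂F_i/∂u) du + (∂F_i/∂v) dv.
  For the x component: f_1(F) = 2*u*v + 2*v^2 + 6*v + 2; d F_1 = (-v) du + (-u - 2*v - 3) dv
  For the y component: f_2(F) = 2*v; d F_2 = (0) du + (2) dv
Combining and collecting du, dv coefficients:
  coeff of du: 2*v*(-u*v - v^2 - 3*v - 1)
  coeff of dv: -2*u^2*v - 6*u*v^2 - 12*u*v - 2*u - 4*v^3 - 18*v^2 - 18*v - 6
F^* omega = (2*v*(-u*v - v^2 - 3*v - 1)) du + (-2*u^2*v - 6*u*v^2 - 12*u*v - 2*u - 4*v^3 - 18*v^2 - 18*v - 6) dv.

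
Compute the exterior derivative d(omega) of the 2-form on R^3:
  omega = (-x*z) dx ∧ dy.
d(omega) = (-x) dx ∧ dy ∧ dz

For a 2-form omega = sum_{i<j} g_{ij} dx_i ∧ dx_j, the exterior derivative is
  d(omega) = sum_{i<j} d(g_{ij}) ∧ dx_i ∧ dx_j = sum_{i<j, k} (∂g_{ij}/∂x_k) dx_k ∧ dx_i ∧ dx_j.
Expand each term, using dx_k ∧ dx_i ∧ dx_j = sgn(permutation) dx_{(a)} ∧ dx_{(b)} ∧ dx_{(c)} with (a < b < c) sorted:
  d(-x*z) includes (∂/∂z)(-x*z) dz = (-x) dz, which multiplied by dx ∧ dy gives (-x) dx ∧ dy ∧ dz
Collecting like 3-forms: d(omega) = (-x) dx ∧ dy ∧ dz.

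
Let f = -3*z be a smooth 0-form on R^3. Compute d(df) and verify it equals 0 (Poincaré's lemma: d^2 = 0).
d(df) = 0

Step 1: df = sum_i (∂f/∂x_i) dx_i = (0) dx + (0) dy + (-3) dz.
Step 2: Apply d again. Using the 1-form formula, the coefficient of dx ∧ dy in d(df) is ∂^2 f/∂x ∂y - ∂^2 f/∂y ∂x = (0) - (0) = 0 (equality of mixed partials for smooth f).
Similarly for dx ∧ dz and dy ∧ dz — all coefficients vanish. So d(df) = 0.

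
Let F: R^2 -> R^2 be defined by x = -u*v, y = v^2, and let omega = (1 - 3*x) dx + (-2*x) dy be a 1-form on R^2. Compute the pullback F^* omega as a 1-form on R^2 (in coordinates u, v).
F^* omega = (v*(-3*u*v - 1)) du + (u*(-3*u*v + 4*v^2 - 1)) dv

Using F^*(f dg) = (f ∘ F) d(g ∘ F), substitute each coordinate x_i by F_i(u, v) in f_i, and replace dx_i by d F_i = (∂F_i/∂u) du + (∂F_i/∂v) dv.
  For the x component: f_1(F) = 3*u*v + 1; d F_1 = (-v) du + (-u) dv
  For the y component: f_2(F) = 2*u*v; d F_2 = (0) du + (2*v) dv
Combining and collecting du, dv coefficients:
  coeff of du: v*(-3*u*v - 1)
  coeff of dv: u*(-3*u*v + 4*v^2 - 1)
F^* omega = (v*(-3*u*v - 1)) du + (u*(-3*u*v + 4*v^2 - 1)) dv.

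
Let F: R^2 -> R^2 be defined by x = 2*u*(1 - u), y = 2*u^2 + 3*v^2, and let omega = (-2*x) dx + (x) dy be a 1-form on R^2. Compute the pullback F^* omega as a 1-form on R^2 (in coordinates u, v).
F^* omega = (8*u*(-3*u^2 + 4*u - 1)) du + (12*u*v*(1 - u)) dv

Using F^*(f dg) = (f ∘ F) d(g ∘ F), substitute each coordinate x_i by F_i(u, v) in f_i, and replace dx_i by d F_i = (∂F_i/∂u) du + (∂F_i/∂v) dv.
  For the x component: f_1(F) = 4*u*(u - 1); d F_1 = (2 - 4*u) du + (0) dv
  For the y component: f_2(F) = 2*u*(1 - u); d F_2 = (4*u) du + (6*v) dv
Combining and collecting du, dv coefficients:
  coeff of du: 8*u*(-3*u^2 + 4*u - 1)
  coeff of dv: 12*u*v*(1 - u)
F^* omega = (8*u*(-3*u^2 + 4*u - 1)) du + (12*u*v*(1 - u)) dv.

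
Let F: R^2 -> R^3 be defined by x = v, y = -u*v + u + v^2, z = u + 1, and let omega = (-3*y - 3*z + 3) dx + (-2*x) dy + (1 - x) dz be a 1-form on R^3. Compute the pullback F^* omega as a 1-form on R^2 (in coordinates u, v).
F^* omega = (2*v^2 - 3*v + 1) du + (5*u*v - 6*u - 7*v^2) dv

Using F^*(f dg) = (f ∘ F) d(g ∘ F), substitute each coordinate x_i by F_i(u, v) in f_i, and replace dx_i by d F_i = (∂F_i/∂u) du + (∂F_i/∂v) dv.
  For the x component: f_1(F) = 3*u*v - 6*u - 3*v^2; d F_1 = (0) du + (1) dv
  For the y component: f_2(F) = -2*v; d F_2 = (1 - v) du + (-u + 2*v) dv
  For the z component: f_3(F) = 1 - v; d F_3 = (1) du + (0) dv
Combining and collecting du, dv coefficients:
  coeff of du: 2*v^2 - 3*v + 1
  coeff of dv: 5*u*v - 6*u - 7*v^2
F^* omega = (2*v^2 - 3*v + 1) du + (5*u*v - 6*u - 7*v^2) dv.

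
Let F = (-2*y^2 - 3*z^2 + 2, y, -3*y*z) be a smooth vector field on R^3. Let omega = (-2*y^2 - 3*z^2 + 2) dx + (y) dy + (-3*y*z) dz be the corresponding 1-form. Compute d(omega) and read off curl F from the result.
d(omega) = (-3*z) dy ∧ dz + (-6*z) dz ∧ dx + (4*y) dx ∧ dy; curl F = (-3*z, -6*z, 4*y)

d omega = sum_{i<j} (∂f_j/∂x_i - ∂f_i/∂x_j) dx_i ∧ dx_j. Under the identification (dy ∧ dz, dz ∧ dx, dx ∧ dy) ↔ (e_x, e_y, e_z), the coefficients are exactly the components of curl F. Compute:
  ∂R/∂y - ∂Q/∂z = (-3*z) - (0) = -3*z
  ∂P/∂z - ∂R/∂x = (-6*z) - (0) = -6*z
  ∂Q/∂x - ∂P/∂y = (0) - (-4*y) = 4*y.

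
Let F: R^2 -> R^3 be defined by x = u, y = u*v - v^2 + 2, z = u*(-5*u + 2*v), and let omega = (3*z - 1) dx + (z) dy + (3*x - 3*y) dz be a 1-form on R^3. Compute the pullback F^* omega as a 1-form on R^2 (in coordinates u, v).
F^* omega = (25*u^2*v - 45*u^2 - 34*u*v^2 + 12*u*v + 60*u + 6*v^3 - 12*v - 1) du + (u*(-5*u^2 + 6*u*v + 6*u + 2*v^2 - 12)) dv

Using F^*(f dg) = (f ∘ F) d(g ∘ F), substitute each coordinate x_i by F_i(u, v) in f_i, and replace dx_i by d F_i = (∂F_i/∂u) du + (∂F_i/∂v) dv.
  For the x component: f_1(F) = -15*u^2 + 6*u*v - 1; d F_1 = (1) du + (0) dv
  For the y component: f_2(F) = u*(-5*u + 2*v); d F_2 = (v) du + (u - 2*v) dv
  For the z component: f_3(F) = -3*u*v + 3*u + 3*v^2 - 6; d F_3 = (-10*u + 2*v) du + (2*u) dv
Combining and collecting du, dv coefficients:
  coeff of du: 25*u^2*v - 45*u^2 - 34*u*v^2 + 12*u*v + 60*u + 6*v^3 - 12*v - 1
  coeff of dv: u*(-5*u^2 + 6*u*v + 6*u + 2*v^2 - 12)
F^* omega = (25*u^2*v - 45*u^2 - 34*u*v^2 + 12*u*v + 60*u + 6*v^3 - 12*v - 1) du + (u*(-5*u^2 + 6*u*v + 6*u + 2*v^2 - 12)) dv.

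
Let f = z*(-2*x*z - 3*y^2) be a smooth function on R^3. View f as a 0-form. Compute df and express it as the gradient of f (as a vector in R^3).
df = (-2*z^2) dx + (-6*y*z) dy + (-4*x*z - 3*y^2) dz; grad f = (-2*z^2, -6*y*z, -4*x*z - 3*y^2)

For a 0-form f, d f = (∂f/∂x) dx + (∂f/∂y) dy + (∂f/∂z) dz. The components of the vector representation are exactly the entries of grad f in Cartesian coordinates:
  ∂f/∂x = -2*z^2
  ∂f/∂y = -6*y*z
  ∂f/∂z = -4*x*z - 3*y^2.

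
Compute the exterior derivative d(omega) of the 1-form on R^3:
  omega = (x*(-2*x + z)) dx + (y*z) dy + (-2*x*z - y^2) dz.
d(omega) = (-x - 2*z) dx ∧ dz + (-3*y) dy ∧ dz

For a 1-form omega = sum_i f_i dx_i, the exterior derivative is
  d(omega) = sum_{i < j} (∂f_j/∂x_i - ∂f_i/∂x_j) dx_i ∧ dx_j.
  coefficient of dx ∧ dz: ∂f_3/∂x - ∂f_1/∂z = ∂(-2*x*z - y^2)/∂x - ∂(x*(-2*x + z))/∂z = -x - 2*z
  coefficient of dy ∧ dz: ∂f_3/∂y - ∂f_2/∂z = ∂(-2*x*z - y^2)/∂y - ∂(y*z)/∂z = -3*y
Assembling: d(omega) = (-x - 2*z) dx ∧ dz + (-3*y) dy ∧ dz.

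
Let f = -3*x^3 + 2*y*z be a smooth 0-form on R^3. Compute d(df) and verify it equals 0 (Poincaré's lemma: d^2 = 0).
d(df) = 0

Step 1: df = sum_i (∂f/∂x_i) dx_i = (-9*x^2) dx + (2*z) dy + (2*y) dz.
Step 2: Apply d again. Using the 1-form formula, the coefficient of dx ∧ dy in d(df) is ∂^2 f/∂x ∂y - ∂^2 f/∂y ∂x = (0) - (0) = 0 (equality of mixed partials for smooth f).
Similarly for dx ∧ dz and dy ∧ dz — all coefficients vanish. So d(df) = 0.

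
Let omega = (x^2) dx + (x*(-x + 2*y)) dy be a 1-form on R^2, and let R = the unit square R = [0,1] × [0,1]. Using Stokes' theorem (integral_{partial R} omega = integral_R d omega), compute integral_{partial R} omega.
integral_(partial R) omega = 0

Stokes: integral_partial_R omega = integral_R d omega with d omega = (∂Q/∂x - ∂P/∂y) dx ∧ dy.
  ∂Q/∂x = -2*x + 2*y
  ∂P/∂y = 0
  integrand = ∂Q/∂x - ∂P/∂y = -2*x + 2*y.
Integrating over R: integral_0^1 integral_0^1 (-2*x + 2*y) dx dy = 0.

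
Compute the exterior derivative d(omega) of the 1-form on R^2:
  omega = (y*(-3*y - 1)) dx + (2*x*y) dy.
d(omega) = (8*y + 1) dx ∧ dy

For a 1-form omega = sum_i f_i dx_i, the exterior derivative is
  d(omega) = sum_{i < j} (∂f_j/∂x_i - ∂f_i/∂x_j) dx_i ∧ dx_j.
  coefficient of dx ∧ dy: ∂f_2/∂x - ∂f_1/∂y = ∂(2*x*y)/∂x - ∂(y*(-3*y - 1))/∂y = 8*y + 1
Assembling: d(omega) = (8*y + 1) dx ∧ dy.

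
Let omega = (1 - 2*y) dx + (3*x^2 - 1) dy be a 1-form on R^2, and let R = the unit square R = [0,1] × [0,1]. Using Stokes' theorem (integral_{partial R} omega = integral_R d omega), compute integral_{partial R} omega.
integral_(partial R) omega = 5

Stokes: integral_partial_R omega = integral_R d omega with d omega = (∂Q/∂x - ∂P/∂y) dx ∧ dy.
  ∂Q/∂x = 6*x
  ∂P/∂y = -2
  integrand = ∂Q/∂x - ∂P/∂y = 6*x + 2.
Integrating over R: integral_0^1 integral_0^1 (6*x + 2) dx dy = 5.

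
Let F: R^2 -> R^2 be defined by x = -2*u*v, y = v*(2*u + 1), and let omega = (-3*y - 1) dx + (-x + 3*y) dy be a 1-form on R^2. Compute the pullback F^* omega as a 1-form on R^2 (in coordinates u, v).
F^* omega = (2*v*(14*u*v + 6*v + 1)) du + (28*u^2*v + 20*u*v + 2*u + 3*v) dv

Using F^*(f dg) = (f ∘ F) d(g ∘ F), substitute each coordinate x_i by F_i(u, v) in f_i, and replace dx_i by d F_i = (∂F_i/∂u) du + (∂F_i/∂v) dv.
  For the x component: f_1(F) = -6*u*v - 3*v - 1; d F_1 = (-2*v) du + (-2*u) dv
  For the y component: f_2(F) = v*(8*u + 3); d F_2 = (2*v) du + (2*u + 1) dv
Combining and collecting du, dv coefficients:
  coeff of du: 2*v*(14*u*v + 6*v + 1)
  coeff of dv: 28*u^2*v + 20*u*v + 2*u + 3*v
F^* omega = (2*v*(14*u*v + 6*v + 1)) du + (28*u^2*v + 20*u*v + 2*u + 3*v) dv.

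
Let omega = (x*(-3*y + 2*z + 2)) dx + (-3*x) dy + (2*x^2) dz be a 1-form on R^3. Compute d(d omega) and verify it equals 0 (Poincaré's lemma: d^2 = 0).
d(d omega) = 0

Step 1: d omega = sum_{i<j} (∂f_j/∂x_i - ∂f_i/∂x_j) dx_i ∧ dx_j:
  coeff of dx ∧ dy: 3*x - 3
  coeff of dx ∧ dz: 2*x
  coeff of dy ∧ dz: 0
Step 2: Apply d again to each 2-form coefficient. The only possible 3-form in R^3 is dx ∧ dy ∧ dz, with coefficient
  ∂(coeff of dy∧dz)/∂x - ∂(coeff of dx∧dz)/∂y + ∂(coeff of dx∧dy)/∂z
  = ∂/∂x (0) - ∂/∂y (2*x) + ∂/∂z (3*x - 3).
Each of these terms simplifies to sums of mixed partials that cancel in pairs. The result is 0 (by equality of mixed partials for smooth functions — Schwarz / Clairaut).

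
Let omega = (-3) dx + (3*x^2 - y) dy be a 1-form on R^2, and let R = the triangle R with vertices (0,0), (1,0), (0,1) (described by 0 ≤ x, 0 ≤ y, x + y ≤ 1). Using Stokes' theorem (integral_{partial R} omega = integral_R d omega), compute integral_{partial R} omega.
integral_(partial R) omega = 1

Stokes: integral_partial_R omega = integral_R d omega with d omega = (∂Q/∂x - ∂P/∂y) dx ∧ dy.
  ∂Q/∂x = 6*x
  ∂P/∂y = 0
  integrand = ∂Q/∂x - ∂P/∂y = 6*x.
Integrating over R: integral_0^1 integral_0^{1-x} (6*x) dy dx = 1.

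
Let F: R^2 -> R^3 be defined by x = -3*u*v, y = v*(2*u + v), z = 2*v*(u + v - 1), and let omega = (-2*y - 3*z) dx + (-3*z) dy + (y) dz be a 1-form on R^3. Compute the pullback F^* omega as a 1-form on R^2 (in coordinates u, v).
F^* omega = (v^2*(22*u + 14*v - 6)) du + (2*v*(11*u^2 + 5*u*v - 5*u - 4*v^2 + 5*v)) dv

Using F^*(f dg) = (f ∘ F) d(g ∘ F), substitute each coordinate x_i by F_i(u, v) in f_i, and replace dx_i by d F_i = (∂F_i/∂u) du + (∂F_i/∂v) dv.
  For the x component: f_1(F) = 2*v*(-5*u - 4*v + 3); d F_1 = (-3*v) du + (-3*u) dv
  For the y component: f_2(F) = 6*v*(-u - v + 1); d F_2 = (2*v) du + (2*u + 2*v) dv
  For the z component: f_3(F) = v*(2*u + v); d F_3 = (2*v) du + (2*u + 4*v - 2) dv
Combining and collecting du, dv coefficients:
  coeff of du: v^2*(22*u + 14*v - 6)
  coeff of dv: 2*v*(11*u^2 + 5*u*v - 5*u - 4*v^2 + 5*v)
F^* omega = (v^2*(22*u + 14*v - 6)) du + (2*v*(11*u^2 + 5*u*v - 5*u - 4*v^2 + 5*v)) dv.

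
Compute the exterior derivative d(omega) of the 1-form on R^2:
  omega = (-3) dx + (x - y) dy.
d(omega) = (1) dx ∧ dy

For a 1-form omega = sum_i f_i dx_i, the exterior derivative is
  d(omega) = sum_{i < j} (∂f_j/∂x_i - ∂f_i/∂x_j) dx_i ∧ dx_j.
  coefficient of dx ∧ dy: ∂f_2/∂x - ∂f_1/∂y = ∂(x - y)/∂x - ∂(-3)/∂y = 1
Assembling: d(omega) = (1) dx ∧ dy.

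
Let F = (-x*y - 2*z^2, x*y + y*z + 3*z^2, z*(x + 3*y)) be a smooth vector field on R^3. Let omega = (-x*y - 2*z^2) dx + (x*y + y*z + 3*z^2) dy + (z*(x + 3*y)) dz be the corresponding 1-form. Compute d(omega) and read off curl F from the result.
d(omega) = (-y - 3*z) dy ∧ dz + (-5*z) dz ∧ dx + (x + y) dx ∧ dy; curl F = (-y - 3*z, -5*z, x + y)

d omega = sum_{i<j} (∂f_j/∂x_i - ∂f_i/∂x_j) dx_i ∧ dx_j. Under the identification (dy ∧ dz, dz ∧ dx, dx ∧ dy) ↔ (e_x, e_y, e_z), the coefficients are exactly the components of curl F. Compute:
  ∂R/∂y - ∂Q/∂z = (3*z) - (y + 6*z) = -y - 3*z
  ∂P/∂z - ∂R/∂x = (-4*z) - (z) = -5*z
  ∂Q/∂x - ∂P/∂y = (y) - (-x) = x + y.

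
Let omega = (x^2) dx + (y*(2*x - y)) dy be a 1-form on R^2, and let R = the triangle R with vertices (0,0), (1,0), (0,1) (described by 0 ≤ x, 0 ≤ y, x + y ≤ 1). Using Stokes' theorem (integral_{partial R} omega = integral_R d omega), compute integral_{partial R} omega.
integral_(partial R) omega = 1/3

Stokes: integral_partial_R omega = integral_R d omega with d omega = (∂Q/∂x - ∂P/∂y) dx ∧ dy.
  ∂Q/∂x = 2*y
  ∂P/∂y = 0
  integrand = ∂Q/∂x - ∂P/∂y = 2*y.
Integrating over R: integral_0^1 integral_0^{1-x} (2*y) dy dx = 1/3.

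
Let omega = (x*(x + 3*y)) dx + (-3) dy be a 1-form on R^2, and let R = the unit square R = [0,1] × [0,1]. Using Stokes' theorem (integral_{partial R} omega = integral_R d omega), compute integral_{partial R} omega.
integral_(partial R) omega = -3/2

Stokes: integral_partial_R omega = integral_R d omega with d omega = (∂Q/∂x - ∂P/∂y) dx ∧ dy.
  ∂Q/∂x = 0
  ∂P/∂y = 3*x
  integrand = ∂Q/∂x - ∂P/∂y = -3*x.
Integrating over R: integral_0^1 integral_0^1 (-3*x) dx dy = -3/2.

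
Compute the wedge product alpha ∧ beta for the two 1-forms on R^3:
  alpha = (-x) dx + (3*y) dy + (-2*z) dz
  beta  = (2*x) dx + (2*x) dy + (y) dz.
alpha ∧ beta = (-2*x*(x + 3*y)) dx ∧ dy + (x*(-y + 4*z)) dx ∧ dz + (4*x*z + 3*y^2) dy ∧ dz

Distribute the wedge, using dx_i ∧ dx_j = -dx_j ∧ dx_i and dx_i ∧ dx_i = 0. For each pair (i, j) with i < j, the coefficient of dx_i ∧ dx_j in alpha ∧ beta is (alpha_i * beta_j - alpha_j * beta_i). Collecting: alpha ∧ beta = (-2*x*(x + 3*y)) dx ∧ dy + (x*(-y + 4*z)) dx ∧ dz + (4*x*z + 3*y^2) dy ∧ dz.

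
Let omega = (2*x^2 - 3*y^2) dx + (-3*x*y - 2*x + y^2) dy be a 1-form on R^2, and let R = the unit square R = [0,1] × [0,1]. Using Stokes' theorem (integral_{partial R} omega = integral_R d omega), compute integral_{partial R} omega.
integral_(partial R) omega = -1/2

Stokes: integral_partial_R omega = integral_R d omega with d omega = (∂Q/∂x - ∂P/∂y) dx ∧ dy.
  ∂Q/∂x = -3*y - 2
  ∂P/∂y = -6*y
  integrand = ∂Q/∂x - ∂P/∂y = 3*y - 2.
Integrating over R: integral_0^1 integral_0^1 (3*y - 2) dx dy = -1/2.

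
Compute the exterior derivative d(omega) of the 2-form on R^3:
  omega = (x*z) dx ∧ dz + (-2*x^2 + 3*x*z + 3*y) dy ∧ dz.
d(omega) = (-4*x + 3*z) dx ∧ dy ∧ dz

For a 2-form omega = sum_{i<j} g_{ij} dx_i ∧ dx_j, the exterior derivative is
  d(omega) = sum_{i<j} d(g_{ij}) ∧ dx_i ∧ dx_j = sum_{i<j, k} (∂g_{ij}/∂x_k) dx_k ∧ dx_i ∧ dx_j.
Expand each term, using dx_k ∧ dx_i ∧ dx_j = sgn(permutation) dx_{(a)} ∧ dx_{(b)} ∧ dx_{(c)} with (a < b < c) sorted:
  d(-2*x^2 + 3*x*z + 3*y) includes (∂/∂x)(-2*x^2 + 3*x*z + 3*y) dx = (-4*x + 3*z) dx, which multiplied by dy ∧ dz gives (-4*x + 3*z) dx ∧ dy ∧ dz
Collecting like 3-forms: d(omega) = (-4*x + 3*z) dx ∧ dy ∧ dz.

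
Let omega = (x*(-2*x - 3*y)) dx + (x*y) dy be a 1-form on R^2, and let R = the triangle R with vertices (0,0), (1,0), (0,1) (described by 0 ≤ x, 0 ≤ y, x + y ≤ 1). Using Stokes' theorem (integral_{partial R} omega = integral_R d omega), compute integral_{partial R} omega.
integral_(partial R) omega = 2/3

Stokes: integral_partial_R omega = integral_R d omega with d omega = (∂Q/∂x - ∂P/∂y) dx ∧ dy.
  ∂Q/∂x = y
  ∂P/∂y = -3*x
  integrand = ∂Q/∂x - ∂P/∂y = 3*x + y.
Integrating over R: integral_0^1 integral_0^{1-x} (3*x + y) dy dx = 2/3.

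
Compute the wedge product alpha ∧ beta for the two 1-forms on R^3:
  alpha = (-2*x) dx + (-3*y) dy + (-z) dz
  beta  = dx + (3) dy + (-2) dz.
alpha ∧ beta = (-6*x + 3*y) dx ∧ dy + (4*x + z) dx ∧ dz + (6*y + 3*z) dy ∧ dz

Distribute the wedge, using dx_i ∧ dx_j = -dx_j ∧ dx_i and dx_i ∧ dx_i = 0. For each pair (i, j) with i < j, the coefficient of dx_i ∧ dx_j in alpha ∧ beta is (alpha_i * beta_j - alpha_j * beta_i). Collecting: alpha ∧ beta = (-6*x + 3*y) dx ∧ dy + (4*x + z) dx ∧ dz + (6*y + 3*z) dy ∧ dz.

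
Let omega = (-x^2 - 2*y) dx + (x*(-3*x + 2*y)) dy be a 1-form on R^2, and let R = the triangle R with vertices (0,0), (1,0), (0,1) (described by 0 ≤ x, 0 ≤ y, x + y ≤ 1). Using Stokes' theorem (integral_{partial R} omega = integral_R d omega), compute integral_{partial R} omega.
integral_(partial R) omega = 1/3

Stokes: integral_partial_R omega = integral_R d omega with d omega = (∂Q/∂x - ∂P/∂y) dx ∧ dy.
  ∂Q/∂x = -6*x + 2*y
  ∂P/∂y = -2
  integrand = ∂Q/∂x - ∂P/∂y = -6*x + 2*y + 2.
Integrating over R: integral_0^1 integral_0^{1-x} (-6*x + 2*y + 2) dy dx = 1/3.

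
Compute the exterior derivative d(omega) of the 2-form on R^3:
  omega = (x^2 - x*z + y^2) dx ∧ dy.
d(omega) = (-x) dx ∧ dy ∧ dz

For a 2-form omega = sum_{i<j} g_{ij} dx_i ∧ dx_j, the exterior derivative is
  d(omega) = sum_{i<j} d(g_{ij}) ∧ dx_i ∧ dx_j = sum_{i<j, k} (∂g_{ij}/∂x_k) dx_k ∧ dx_i ∧ dx_j.
Expand each term, using dx_k ∧ dx_i ∧ dx_j = sgn(permutation) dx_{(a)} ∧ dx_{(b)} ∧ dx_{(c)} with (a < b < c) sorted:
  d(x^2 - x*z + y^2) includes (∂/∂z)(x^2 - x*z + y^2) dz = (-x) dz, which multiplied by dx ∧ dy gives (-x) dx ∧ dy ∧ dz
Collecting like 3-forms: d(omega) = (-x) dx ∧ dy ∧ dz.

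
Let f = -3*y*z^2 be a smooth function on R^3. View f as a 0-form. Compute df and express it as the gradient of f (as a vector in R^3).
df = (0) dx + (-3*z^2) dy + (-6*y*z) dz; grad f = (0, -3*z^2, -6*y*z)

For a 0-form f, d f = (∂f/∂x) dx + (∂f/∂y) dy + (∂f/∂z) dz. The components of the vector representation are exactly the entries of grad f in Cartesian coordinates:
  ∂f/∂x = 0
  ∂f/∂y = -3*z^2
  ∂f/∂z = -6*y*z.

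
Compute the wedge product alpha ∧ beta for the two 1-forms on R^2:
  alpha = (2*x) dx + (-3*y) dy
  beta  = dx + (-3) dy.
alpha ∧ beta = (-6*x + 3*y) dx ∧ dy

Distribute the wedge, using dx_i ∧ dx_j = -dx_j ∧ dx_i and dx_i ∧ dx_i = 0. For each pair (i, j) with i < j, the coefficient of dx_i ∧ dx_j in alpha ∧ beta is (alpha_i * beta_j - alpha_j * beta_i). Collecting: alpha ∧ beta = (-6*x + 3*y) dx ∧ dy.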